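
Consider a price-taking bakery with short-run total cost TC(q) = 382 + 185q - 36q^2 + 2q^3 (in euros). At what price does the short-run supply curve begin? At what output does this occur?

Short-run supply begins at min AVC. From VC = 185q - 36q^2 + 2q^3, AVC = 185 - 36q + 2q^2.
dAVC/dq = -36 + 4q = 0 gives q = 9. min AVC = 185 - 36·9 + 2·9^2 = 23.
For P < €23 the firm produces nothing.

€23 per unit, at q = 9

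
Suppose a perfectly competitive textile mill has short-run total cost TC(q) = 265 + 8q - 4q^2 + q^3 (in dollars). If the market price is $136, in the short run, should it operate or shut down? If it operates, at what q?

Produce at q = 8

Strip out fixed cost: VC = 8q - 4q^2 + q^3. Then AVC = 8 - 4q + q^2 and MC = 8 - 8q + 3q^2.
The AVC parabola has its vertex at q = 4/2 = 2, where AVC = 8 - 4·2 + 2^2 = $4.
Since P = $136 ≥ min AVC = $4, price covers variable cost and the firm should produce.
P = MC gives -128 - 8q + 3q^2 = 0, with roots -16/3 and 8. Take the larger (rising MC): q* = 8.
Check: AVC at q = 8 is $40 ≤ P, so revenue covers variable cost.
Profit = P·q − TC = 136·8 − 585 = $503.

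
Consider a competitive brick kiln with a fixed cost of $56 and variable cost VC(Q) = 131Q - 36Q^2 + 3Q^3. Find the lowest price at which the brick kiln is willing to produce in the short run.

$23 per unit

Short-run supply begins at min AVC. From VC = 131Q - 36Q^2 + 3Q^3, AVC = 131 - 36Q + 3Q^2.
dAVC/dQ = -36 + 6Q = 0 gives Q = 6. min AVC = 131 - 36·6 + 3·6^2 = 23.
So the shutdown price is $23.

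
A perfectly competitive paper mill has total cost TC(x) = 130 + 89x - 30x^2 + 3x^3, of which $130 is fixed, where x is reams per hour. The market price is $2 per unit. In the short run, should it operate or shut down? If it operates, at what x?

Strip out fixed cost: VC = 89x - 30x^2 + 3x^3. Then AVC = 89 - 30x + 3x^2 and MC = 89 - 60x + 9x^2.
AVC hits its minimum where MC = AVC, at x = 5, giving min AVC = 89 - 30·5 + 3·5^2 = $14.
With P < min AVC ($2 < $14), every unit sold adds to the loss.
The firm minimizes its loss by shutting down and losing only its fixed cost of $130.

Shut down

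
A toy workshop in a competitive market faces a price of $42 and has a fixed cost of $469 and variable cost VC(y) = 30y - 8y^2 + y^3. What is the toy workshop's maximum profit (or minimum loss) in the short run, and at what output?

Profit = -$325 at y = 6

AVC = 30 - 8y + y^2; min AVC = $14 at y = 4. Since P = $42 ≥ min AVC, the firm produces.
With MC = 30 - 16y + 3y^2, P = MC on the upward-sloping part at y* = 6.
TR = 42·6 = 252. TC = 469 + 108 = 577. Profit = 252 − 577 = -$325.
Shutting down would mean losing the fixed cost of $469, so operating at a loss of $325 is better by $144.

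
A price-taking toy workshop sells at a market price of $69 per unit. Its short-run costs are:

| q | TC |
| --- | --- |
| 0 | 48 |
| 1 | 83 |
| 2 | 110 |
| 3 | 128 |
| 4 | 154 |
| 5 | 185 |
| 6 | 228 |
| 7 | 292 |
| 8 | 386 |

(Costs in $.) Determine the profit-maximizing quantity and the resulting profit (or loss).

q = 7; profit = $191

Profit at each row (π = 69q − TC): q=0: -48; q=1: -14; q=2: 28; q=3: 79; q=4: 122; q=5: 160; q=6: 186; q=7: 191; q=8: 166.
Profit is maximized at q = 7. AVC there is 244/7 = $34.86 ≤ P, so producing beats shutting down (which would give -$48).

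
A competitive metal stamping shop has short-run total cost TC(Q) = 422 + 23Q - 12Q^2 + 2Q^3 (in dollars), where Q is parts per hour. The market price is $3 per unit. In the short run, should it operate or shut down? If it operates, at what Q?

Shut down

Strip out fixed cost: VC = 23Q - 12Q^2 + 2Q^3. Then AVC = 23 - 12Q + 2Q^2 and MC = 23 - 24Q + 6Q^2.
AVC is minimized where dAVC/dQ = -12 + 4Q = 0, at Q = 3; min AVC = 23 - 12·3 + 2·3^2 = $5.
With P < min AVC ($3 < $5), every unit sold adds to the loss.
Best response: produce nothing and absorb the $422 fixed cost.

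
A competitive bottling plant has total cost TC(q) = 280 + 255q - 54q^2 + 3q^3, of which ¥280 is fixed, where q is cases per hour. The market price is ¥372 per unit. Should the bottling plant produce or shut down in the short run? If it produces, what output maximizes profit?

From TC, MC = TC'(q) = 255 - 108q + 9q^2 and AVC = VC/q = 255 - 54q + 3q^2.
AVC hits its minimum where MC = AVC, at q = 9, giving min AVC = 255 - 54·9 + 3·9^2 = ¥12.
Since P = ¥372 ≥ min AVC = ¥12, price covers variable cost and the firm should produce.
Set P = MC: 372 = 255 - 108q + 9q^2 → -117 - 108q + 9q^2 = 0. The roots are q = -1 and q = 13; the profit-maximizing output is on the rising part of MC, so q* = 13.
Check: AVC at q = 13 is ¥60 ≤ P, so revenue covers variable cost.
Profit = P·q − TC = 372·13 − 1060 = ¥3776.

Produce at q = 13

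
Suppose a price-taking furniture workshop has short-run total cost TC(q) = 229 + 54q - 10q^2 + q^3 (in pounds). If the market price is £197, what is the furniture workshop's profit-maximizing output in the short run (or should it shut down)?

Produce at q = 11

From TC, MC = TC'(q) = 54 - 20q + 3q^2 and AVC = VC/q = 54 - 10q + q^2.
The AVC parabola has its vertex at q = 10/2 = 5, where AVC = 54 - 10·5 + 5^2 = £29.
Since P = £197 ≥ min AVC = £29, price covers variable cost and the firm should produce.
P = MC gives -143 - 20q + 3q^2 = 0, with roots -13/3 and 11. Take the larger (rising MC): q* = 11.
Check: AVC at q = 11 is £65 ≤ P, so revenue covers variable cost.
Profit = P·q − TC = 197·11 − 944 = £1223.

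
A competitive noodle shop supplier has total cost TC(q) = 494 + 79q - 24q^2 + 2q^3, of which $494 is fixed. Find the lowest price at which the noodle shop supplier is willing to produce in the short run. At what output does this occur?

The firm shuts down when price falls below the minimum of average variable cost. AVC = VC/q = 79 - 24q + 2q^2.
dAVC/dq = -24 + 4q = 0 gives q = 6. min AVC = 79 - 24·6 + 2·6^2 = 7.
The firm shuts down for any P below $7.

$7 per unit, at q = 6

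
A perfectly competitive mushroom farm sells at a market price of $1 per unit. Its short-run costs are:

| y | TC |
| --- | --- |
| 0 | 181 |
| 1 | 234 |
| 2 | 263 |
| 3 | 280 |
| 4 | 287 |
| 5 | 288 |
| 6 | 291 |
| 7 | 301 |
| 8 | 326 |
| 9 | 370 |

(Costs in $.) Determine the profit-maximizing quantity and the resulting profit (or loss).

Compute π = P·y − TC at each output: y=0: -181; y=1: -233; y=2: -261; y=3: -277; y=4: -283; y=5: -283; y=6: -285; y=7: -294; y=8: -318; y=9: -361.
Profit is highest at y = 0. Equivalently, the lowest AVC in the table is 120/7 ≈ $17.14 at y = 7, and P = $1 falls below it — price never covers variable cost, so the firm shuts down and loses only its fixed cost.

y = 0 (shut down); profit = -$181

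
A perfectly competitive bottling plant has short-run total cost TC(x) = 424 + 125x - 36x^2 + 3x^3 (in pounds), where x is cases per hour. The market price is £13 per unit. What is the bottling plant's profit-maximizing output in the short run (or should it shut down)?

Shut down

Variable cost is VC = 125x - 36x^2 + 3x^3, so AVC = VC/x = 125 - 36x + 3x^2 and MC = dTC/dx = 125 - 72x + 9x^2.
AVC hits its minimum where MC = AVC, at x = 6, giving min AVC = 125 - 36·6 + 3·6^2 = £17.
P = £13 lies below min AVC = £17; no output level covers variable cost.
The firm minimizes its loss by shutting down and losing only its fixed cost of £424.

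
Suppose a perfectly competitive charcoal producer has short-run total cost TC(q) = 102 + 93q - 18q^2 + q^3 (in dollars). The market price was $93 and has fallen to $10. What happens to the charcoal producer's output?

Output falls from 12 to 0 (the firm shuts down)

AVC = 93 - 18q + q^2, minimized at q = 9 where min AVC = $12. MC = 93 - 36q + 3q^2.
With P = $93 above the shutdown price, P = MC gives q = 12.
At P = $10 < min AVC = $12, price no longer covers variable cost at any output, so the firm shuts down: q = 0.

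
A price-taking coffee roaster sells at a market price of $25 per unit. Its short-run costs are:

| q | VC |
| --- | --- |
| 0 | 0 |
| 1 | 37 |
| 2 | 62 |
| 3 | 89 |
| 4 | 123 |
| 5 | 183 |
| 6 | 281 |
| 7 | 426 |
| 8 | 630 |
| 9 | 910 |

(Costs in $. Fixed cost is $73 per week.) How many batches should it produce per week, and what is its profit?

Tabulate TR − TC: q=0: -73; q=1: -85; q=2: -85; q=3: -87; q=4: -96; q=5: -131; q=6: -204; q=7: -324; q=8: -503; q=9: -758.
Profit is highest at q = 0. Equivalently, the lowest AVC in the table is 89/3 ≈ $29.67 at q = 3, and P = $25 falls below it — price never covers variable cost, so the firm shuts down and loses only its fixed cost.

q = 0 (shut down); profit = -$73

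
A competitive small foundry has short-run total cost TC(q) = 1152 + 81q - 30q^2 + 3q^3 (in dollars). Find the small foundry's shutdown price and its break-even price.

Shutdown price = min AVC. AVC = 81 - 30q + 3q^2, with vertex at q = 5 and minimum $6.
ATC = 1152/q + 81 - 30q + 3q^2. Setting dATC/dq = −1152/q^2 − 30 + 6q = 0 gives q = 8 (since 6·8^3 − 30·8^2 = 1152).
min ATC = 1152/8 + 81 − 30·8 + 3·8^2 = $177. That is the break-even price.
Between these two prices the firm operates at a loss; above $177 it earns a profit.

Shutdown price = $6; break-even price = $177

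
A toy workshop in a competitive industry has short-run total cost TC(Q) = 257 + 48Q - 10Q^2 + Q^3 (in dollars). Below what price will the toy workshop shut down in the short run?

The firm shuts down when price falls below the minimum of average variable cost. AVC = VC/Q = 48 - 10Q + Q^2.
dAVC/dQ = -10 + 2Q = 0 gives Q = 5. min AVC = 48 - 10·5 + 5^2 = 23.
The firm shuts down for any P below $23.

$23 per unit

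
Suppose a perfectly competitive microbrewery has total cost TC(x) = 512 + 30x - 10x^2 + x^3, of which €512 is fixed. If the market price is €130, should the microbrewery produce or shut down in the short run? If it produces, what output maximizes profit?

Variable cost is VC = 30x - 10x^2 + x^3, so AVC = VC/x = 30 - 10x + x^2 and MC = dTC/dx = 30 - 20x + 3x^2.
AVC is minimized where dAVC/dx = -10 + 2x = 0, at x = 5; min AVC = 30 - 10·5 + 5^2 = €5.
Since P = €130 ≥ min AVC = €5, price covers variable cost and the firm should produce.
P = MC gives -100 - 20x + 3x^2 = 0, with roots -10/3 and 10. Take the larger (rising MC): x* = 10.
Check: AVC at x = 10 is €30 ≤ P, so revenue covers variable cost.
Profit = P·x − TC = 130·10 − 812 = €488.

Produce at x = 10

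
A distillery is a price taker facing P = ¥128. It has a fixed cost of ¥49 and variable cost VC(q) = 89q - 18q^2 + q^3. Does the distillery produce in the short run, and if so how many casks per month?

Produce at q = 13

Strip out fixed cost: VC = 89q - 18q^2 + q^3. Then AVC = 89 - 18q + q^2 and MC = 89 - 36q + 3q^2.
The AVC parabola has its vertex at q = 18/2 = 9, where AVC = 89 - 18·9 + 9^2 = ¥8.
Since P = ¥128 ≥ min AVC = ¥8, price covers variable cost and the firm should produce.
Set P = MC: 128 = 89 - 36q + 3q^2 → -39 - 36q + 3q^2 = 0. The roots are q = -1 and q = 13; the profit-maximizing output is on the rising part of MC, so q* = 13.
Check: AVC at q = 13 is ¥24 ≤ P, so revenue covers variable cost.
Profit = P·q − TC = 128·13 − 361 = ¥1303.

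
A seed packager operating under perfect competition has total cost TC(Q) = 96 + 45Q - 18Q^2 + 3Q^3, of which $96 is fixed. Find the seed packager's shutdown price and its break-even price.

Shutdown price = $18; break-even price = $45

Shutdown price = min AVC. AVC = 45 - 18Q + 3Q^2, with vertex at Q = 3 and minimum $18.
ATC = 96/Q + 45 - 18Q + 3Q^2. Setting dATC/dQ = −96/Q^2 − 18 + 6Q = 0 gives Q = 4 (since 6·4^3 − 18·4^2 = 96).
min ATC = 96/4 + 45 − 18·4 + 3·4^2 = $45. That is the break-even price.
For $18 ≤ P < $45 the firm produces at a loss; below $18 it shuts down.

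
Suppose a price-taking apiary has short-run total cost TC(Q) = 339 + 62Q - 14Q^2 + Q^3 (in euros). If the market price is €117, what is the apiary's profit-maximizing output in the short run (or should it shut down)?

Produce at Q = 11

Variable cost is VC = 62Q - 14Q^2 + Q^3, so AVC = VC/Q = 62 - 14Q + Q^2 and MC = dTC/dQ = 62 - 28Q + 3Q^2.
The AVC parabola has its vertex at Q = 14/2 = 7, where AVC = 62 - 14·7 + 7^2 = €13.
Since P = €117 ≥ min AVC = €13, price covers variable cost and the firm should produce.
P = MC gives -55 - 28Q + 3Q^2 = 0, with roots -5/3 and 11. Take the larger (rising MC): Q* = 11.
Check: AVC at Q = 11 is €29 ≤ P, so revenue covers variable cost.
Profit = P·Q − TC = 117·11 − 658 = €629.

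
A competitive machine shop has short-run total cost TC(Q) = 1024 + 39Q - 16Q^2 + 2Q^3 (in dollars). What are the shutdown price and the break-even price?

AVC = 39 - 16Q + 2Q^2; minimized at Q = 4, giving min AVC = $7. That is the shutdown price.
ATC = 1024/Q + 39 - 16Q + 2Q^2. Setting dATC/dQ = −1024/Q^2 − 16 + 4Q = 0 gives Q = 8 (since 4·8^3 − 16·8^2 = 1024).
min ATC = 1024/8 + 39 − 16·8 + 2·8^2 = $167. That is the break-even price.
For $7 ≤ P < $167 the firm produces at a loss; below $7 it shuts down.

Shutdown price = $7; break-even price = $167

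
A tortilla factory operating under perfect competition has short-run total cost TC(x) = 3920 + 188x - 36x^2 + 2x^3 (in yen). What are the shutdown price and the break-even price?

Shutdown price = ¥26; break-even price = ¥356

Shutdown price = min AVC. AVC = 188 - 36x + 2x^2, with vertex at x = 9 and minimum ¥26.
ATC = 3920/x + 188 - 36x + 2x^2. Setting dATC/dx = −3920/x^2 − 36 + 4x = 0 gives x = 14 (since 4·14^3 − 36·14^2 = 3920).
min ATC = 3920/14 + 188 − 36·14 + 2·14^2 = ¥356. That is the break-even price.
For ¥26 ≤ P < ¥356 the firm produces at a loss; below ¥26 it shuts down.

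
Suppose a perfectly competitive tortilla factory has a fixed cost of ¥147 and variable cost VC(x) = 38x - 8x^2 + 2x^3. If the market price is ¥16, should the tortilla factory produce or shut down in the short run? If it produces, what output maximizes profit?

Variable cost is VC = 38x - 8x^2 + 2x^3, so AVC = VC/x = 38 - 8x + 2x^2 and MC = dTC/dx = 38 - 16x + 6x^2.
The AVC parabola has its vertex at x = 8/4 = 2, where AVC = 38 - 8·2 + 2·2^2 = ¥30.
P = ¥16 lies below min AVC = ¥30; no output level covers variable cost.
Shutting down limits the loss to fixed cost, ¥147.

Shut down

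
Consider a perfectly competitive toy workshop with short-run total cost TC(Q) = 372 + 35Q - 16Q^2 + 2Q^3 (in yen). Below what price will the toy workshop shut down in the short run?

¥3 per unit

The shutdown price is the minimum of AVC. VC = 35Q - 16Q^2 + 2Q^3, so AVC = 35 - 16Q + 2Q^2.
dAVC/dQ = -16 + 4Q = 0 gives Q = 4. min AVC = 35 - 16·4 + 2·4^2 = 3.
The firm shuts down for any P below ¥3.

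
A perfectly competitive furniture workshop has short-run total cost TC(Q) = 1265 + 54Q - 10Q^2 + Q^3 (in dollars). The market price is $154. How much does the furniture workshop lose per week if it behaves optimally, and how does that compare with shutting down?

Profit = -$265 at Q = 10

AVC = 54 - 10Q + Q^2; min AVC = $29 at Q = 5. Since P = $154 ≥ min AVC, the firm produces.
MC = 54 - 20Q + 3Q^2. Setting P = MC and taking the root on the rising branch gives Q* = 10.
TR = 154·10 = 1540. TC = 1265 + 540 = 1805. Profit = 1540 − 1805 = -$265.
By producing, the firm covers all variable cost plus $1000 of fixed cost; shutting down would lose the full $1265.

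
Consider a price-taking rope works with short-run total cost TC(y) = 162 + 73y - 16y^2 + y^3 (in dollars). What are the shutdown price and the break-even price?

AVC = 73 - 16y + y^2; minimized at y = 8, giving min AVC = $9. That is the shutdown price.
ATC = 162/y + 73 - 16y + y^2. Setting dATC/dy = −162/y^2 − 16 + 2y = 0 gives y = 9 (since 2·9^3 − 16·9^2 = 162).
min ATC = 162/9 + 73 − 16·9 + 9^2 = $28. That is the break-even price.
For $9 ≤ P < $28 the firm produces at a loss; below $9 it shuts down.

Shutdown price = $9; break-even price = $28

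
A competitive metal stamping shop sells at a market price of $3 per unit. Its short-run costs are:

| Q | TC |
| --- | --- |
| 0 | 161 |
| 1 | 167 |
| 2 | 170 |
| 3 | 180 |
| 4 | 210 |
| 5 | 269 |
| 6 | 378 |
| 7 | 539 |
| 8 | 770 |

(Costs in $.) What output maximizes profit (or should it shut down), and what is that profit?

Tabulate TR − TC: Q=0: -161; Q=1: -164; Q=2: -164; Q=3: -171; Q=4: -198; Q=5: -254; Q=6: -360; Q=7: -518; Q=8: -746.
Profit is highest at Q = 0. Equivalently, the lowest AVC in the table is 9/2 ≈ $4.50 at Q = 2, and P = $3 falls below it — price never covers variable cost, so the firm shuts down and loses only its fixed cost.

Q = 0 (shut down); profit = -$161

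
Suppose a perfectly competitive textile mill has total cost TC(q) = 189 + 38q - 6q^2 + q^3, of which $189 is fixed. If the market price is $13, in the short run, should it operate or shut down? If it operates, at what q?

Strip out fixed cost: VC = 38q - 6q^2 + q^3. Then AVC = 38 - 6q + q^2 and MC = 38 - 12q + 3q^2.
The AVC parabola has its vertex at q = 6/2 = 3, where AVC = 38 - 6·3 + 3^2 = $29.
Since P = $13 < min AVC = $29, price fails to cover variable cost at any output.
The firm minimizes its loss by shutting down and losing only its fixed cost of $189.

Shut down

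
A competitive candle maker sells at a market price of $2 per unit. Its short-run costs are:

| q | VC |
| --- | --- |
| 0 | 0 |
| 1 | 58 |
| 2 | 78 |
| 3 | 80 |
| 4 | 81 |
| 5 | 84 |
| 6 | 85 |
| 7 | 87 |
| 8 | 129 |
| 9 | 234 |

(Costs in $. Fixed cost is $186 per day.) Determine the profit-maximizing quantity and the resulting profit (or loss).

q = 0 (shut down); profit = -$186

Compute π = P·q − TC at each output: q=0: -186; q=1: -242; q=2: -260; q=3: -260; q=4: -259; q=5: -260; q=6: -259; q=7: -259; q=8: -299; q=9: -402.
Profit is highest at q = 0. Equivalently, the lowest AVC in the table is 87/7 ≈ $12.43 at q = 7, and P = $2 falls below it — price never covers variable cost, so the firm shuts down and loses only its fixed cost.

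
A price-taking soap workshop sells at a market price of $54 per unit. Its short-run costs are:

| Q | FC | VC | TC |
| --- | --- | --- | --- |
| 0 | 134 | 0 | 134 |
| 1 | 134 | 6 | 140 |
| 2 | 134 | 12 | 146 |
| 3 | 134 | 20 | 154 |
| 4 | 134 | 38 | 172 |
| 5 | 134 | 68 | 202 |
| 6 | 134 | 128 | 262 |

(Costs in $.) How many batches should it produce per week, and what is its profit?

Tabulate TR − TC: Q=0: -134; Q=1: -86; Q=2: -38; Q=3: 8; Q=4: 44; Q=5: 68; Q=6: 62.
Profit is maximized at Q = 5. AVC there is 68/5 = $13.60 ≤ P, so producing beats shutting down (which would give -$134).

Q = 5; profit = $68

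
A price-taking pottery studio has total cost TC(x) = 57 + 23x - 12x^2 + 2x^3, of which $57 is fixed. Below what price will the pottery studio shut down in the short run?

The firm shuts down when price falls below the minimum of average variable cost. AVC = VC/x = 23 - 12x + 2x^2.
At the minimum of AVC, MC = AVC. MC = 23 - 24x + 6x^2; setting MC = AVC gives 4x^2 - 12x = 0, so x = 3. min AVC = 5.
So the shutdown price is $5.

$5 per unit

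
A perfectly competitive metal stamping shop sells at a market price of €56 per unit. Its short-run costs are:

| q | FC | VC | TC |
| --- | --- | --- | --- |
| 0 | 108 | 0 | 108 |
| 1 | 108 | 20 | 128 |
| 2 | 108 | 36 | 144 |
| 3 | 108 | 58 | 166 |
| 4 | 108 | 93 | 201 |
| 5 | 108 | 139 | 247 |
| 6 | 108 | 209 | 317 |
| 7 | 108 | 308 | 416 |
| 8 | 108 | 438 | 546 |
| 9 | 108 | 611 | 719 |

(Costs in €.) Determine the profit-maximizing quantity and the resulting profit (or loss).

q = 5; profit = €33

Compute π = P·q − TC at each output: q=0: -108; q=1: -72; q=2: -32; q=3: 2; q=4: 23; q=5: 33; q=6: 19; q=7: -24; q=8: -98; q=9: -215.
Profit is maximized at q = 5. AVC there is 139/5 = €27.80 ≤ P, so producing beats shutting down (which would give -€108).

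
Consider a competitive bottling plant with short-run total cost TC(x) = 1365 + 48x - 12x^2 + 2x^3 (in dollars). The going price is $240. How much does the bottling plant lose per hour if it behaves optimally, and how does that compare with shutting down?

Profit = -$85 at x = 8

AVC = 48 - 12x + 2x^2; min AVC = $30 at x = 3. Since P = $240 ≥ min AVC, the firm produces.
MC = 48 - 24x + 6x^2. Setting P = MC and taking the root on the rising branch gives x* = 8.
TR = 240·8 = 1920. TC = 1365 + 640 = 2005. Profit = 1920 − 2005 = -$85.
Shutting down would mean losing the fixed cost of $1365, so operating at a loss of $85 is better by $1280.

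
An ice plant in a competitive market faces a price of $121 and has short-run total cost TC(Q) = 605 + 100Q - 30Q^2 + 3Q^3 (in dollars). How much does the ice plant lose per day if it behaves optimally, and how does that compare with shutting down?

AVC = 100 - 30Q + 3Q^2; min AVC = $25 at Q = 5. Since P = $121 ≥ min AVC, the firm produces.
With MC = 100 - 60Q + 9Q^2, P = MC on the upward-sloping part at Q* = 7.
TR = 121·7 = 847. TC = 605 + 259 = 864. Profit = 847 − 864 = -$17.
That loss of $17 beats the $605 the firm would lose by shutting down; producing recovers $588 of fixed cost.

Profit = -$17 at Q = 7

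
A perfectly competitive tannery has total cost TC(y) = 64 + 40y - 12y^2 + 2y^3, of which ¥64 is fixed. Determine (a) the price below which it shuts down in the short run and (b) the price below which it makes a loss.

AVC = 40 - 12y + 2y^2; minimized at y = 3, giving min AVC = ¥22. That is the shutdown price.
ATC = 64/y + 40 - 12y + 2y^2. Setting dATC/dy = −64/y^2 − 12 + 4y = 0 gives y = 4 (since 4·4^3 − 12·4^2 = 64).
min ATC = 64/4 + 40 − 12·4 + 2·4^2 = ¥40. That is the break-even price.
For ¥22 ≤ P < ¥40 the firm produces at a loss; below ¥22 it shuts down.

Shutdown price = ¥22; break-even price = ¥40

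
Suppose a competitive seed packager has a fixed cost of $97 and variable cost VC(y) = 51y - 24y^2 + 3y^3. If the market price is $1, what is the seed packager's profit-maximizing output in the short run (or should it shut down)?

Shut down

From TC, MC = TC'(y) = 51 - 48y + 9y^2 and AVC = VC/y = 51 - 24y + 3y^2.
AVC is minimized where dAVC/dy = -24 + 6y = 0, at y = 4; min AVC = 51 - 24·4 + 3·4^2 = $3.
Since P = $1 < min AVC = $3, price fails to cover variable cost at any output.
Best response: produce nothing and absorb the $97 fixed cost.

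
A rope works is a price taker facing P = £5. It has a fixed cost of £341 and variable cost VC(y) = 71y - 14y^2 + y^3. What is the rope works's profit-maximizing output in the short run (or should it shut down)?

Shut down

Strip out fixed cost: VC = 71y - 14y^2 + y^3. Then AVC = 71 - 14y + y^2 and MC = 71 - 28y + 3y^2.
AVC hits its minimum where MC = AVC, at y = 7, giving min AVC = 71 - 14·7 + 7^2 = £22.
P = £5 lies below min AVC = £22; no output level covers variable cost.
The firm minimizes its loss by shutting down and losing only its fixed cost of £341.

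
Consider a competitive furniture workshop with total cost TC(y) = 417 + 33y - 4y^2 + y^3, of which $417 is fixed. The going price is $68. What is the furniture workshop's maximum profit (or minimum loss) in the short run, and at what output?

Profit = -$267 at y = 5

AVC = 33 - 4y + y^2; min AVC = $29 at y = 2. Since P = $68 ≥ min AVC, the firm produces.
With MC = 33 - 8y + 3y^2, P = MC on the upward-sloping part at y* = 5.
TR = 68·5 = 340. TC = 417 + 190 = 607. Profit = 340 − 607 = -$267.
Shutting down would mean losing the fixed cost of $417, so operating at a loss of $267 is better by $150.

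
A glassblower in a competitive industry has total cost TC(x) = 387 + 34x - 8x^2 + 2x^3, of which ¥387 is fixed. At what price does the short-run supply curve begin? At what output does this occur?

Short-run supply begins at min AVC. From VC = 34x - 8x^2 + 2x^3, AVC = 34 - 8x + 2x^2.
At the minimum of AVC, MC = AVC. MC = 34 - 16x + 6x^2; setting MC = AVC gives 4x^2 - 8x = 0, so x = 2. min AVC = 26.
So the shutdown price is ¥26.

¥26 per unit, at x = 2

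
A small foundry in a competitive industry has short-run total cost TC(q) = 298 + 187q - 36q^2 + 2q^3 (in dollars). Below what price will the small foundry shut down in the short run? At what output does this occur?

The firm shuts down when price falls below the minimum of average variable cost. AVC = VC/q = 187 - 36q + 2q^2.
At the minimum of AVC, MC = AVC. MC = 187 - 72q + 6q^2; setting MC = AVC gives 4q^2 - 36q = 0, so q = 9. min AVC = 25.
The firm shuts down for any P below $25.

$25 per unit, at q = 9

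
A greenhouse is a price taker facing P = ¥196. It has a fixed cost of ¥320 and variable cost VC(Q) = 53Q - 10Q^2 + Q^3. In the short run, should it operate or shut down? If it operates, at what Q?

Produce at Q = 11

Variable cost is VC = 53Q - 10Q^2 + Q^3, so AVC = VC/Q = 53 - 10Q + Q^2 and MC = dTC/dQ = 53 - 20Q + 3Q^2.
AVC is minimized where dAVC/dQ = -10 + 2Q = 0, at Q = 5; min AVC = 53 - 10·5 + 5^2 = ¥28.
Since P = ¥196 ≥ min AVC = ¥28, price covers variable cost and the firm should produce.
Solving P = MC: -143 - 20Q + 3Q^2 = 0 ⇒ Q = -13/3 or 11. On the upward-sloping branch, Q* = 11.
Check: AVC at Q = 11 is ¥64 ≤ P, so revenue covers variable cost.
Profit = P·Q − TC = 196·11 − 1024 = ¥1132.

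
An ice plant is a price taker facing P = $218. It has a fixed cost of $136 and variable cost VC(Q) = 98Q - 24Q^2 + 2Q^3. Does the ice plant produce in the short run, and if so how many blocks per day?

Produce at Q = 10

From TC, MC = TC'(Q) = 98 - 48Q + 6Q^2 and AVC = VC/Q = 98 - 24Q + 2Q^2.
AVC hits its minimum where MC = AVC, at Q = 6, giving min AVC = 98 - 24·6 + 2·6^2 = $26.
Since P = $218 ≥ min AVC = $26, price covers variable cost and the firm should produce.
Set P = MC: 218 = 98 - 48Q + 6Q^2 → -120 - 48Q + 6Q^2 = 0. The roots are Q = -2 and Q = 10; the profit-maximizing output is on the rising part of MC, so Q* = 10.
Check: AVC at Q = 10 is $58 ≤ P, so revenue covers variable cost.
Profit = P·Q − TC = 218·10 − 716 = $1464.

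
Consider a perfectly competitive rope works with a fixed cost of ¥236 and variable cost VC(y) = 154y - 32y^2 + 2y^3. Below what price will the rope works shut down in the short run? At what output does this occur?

¥26 per unit, at y = 8

The firm shuts down when price falls below the minimum of average variable cost. AVC = VC/y = 154 - 32y + 2y^2.
dAVC/dy = -32 + 4y = 0 gives y = 8. min AVC = 154 - 32·8 + 2·8^2 = 26.
The firm shuts down for any P below ¥26.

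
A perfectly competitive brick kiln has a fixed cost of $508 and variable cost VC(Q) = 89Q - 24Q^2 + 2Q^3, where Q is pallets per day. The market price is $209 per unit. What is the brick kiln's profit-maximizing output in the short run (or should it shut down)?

From TC, MC = TC'(Q) = 89 - 48Q + 6Q^2 and AVC = VC/Q = 89 - 24Q + 2Q^2.
The AVC parabola has its vertex at Q = 24/4 = 6, where AVC = 89 - 24·6 + 2·6^2 = $17.
Since P = $209 ≥ min AVC = $17, price covers variable cost and the firm should produce.
Set P = MC: 209 = 89 - 48Q + 6Q^2 → -120 - 48Q + 6Q^2 = 0. The roots are Q = -2 and Q = 10; the profit-maximizing output is on the rising part of MC, so Q* = 10.
Check: AVC at Q = 10 is $49 ≤ P, so revenue covers variable cost.
Profit = P·Q − TC = 209·10 − 998 = $1092.

Produce at Q = 10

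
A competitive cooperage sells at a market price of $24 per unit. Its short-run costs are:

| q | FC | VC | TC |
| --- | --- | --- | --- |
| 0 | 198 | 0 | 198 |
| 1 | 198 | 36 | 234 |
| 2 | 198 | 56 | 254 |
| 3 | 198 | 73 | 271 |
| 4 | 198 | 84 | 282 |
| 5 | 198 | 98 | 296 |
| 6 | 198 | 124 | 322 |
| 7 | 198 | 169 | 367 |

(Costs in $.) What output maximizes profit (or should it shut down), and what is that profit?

q = 5; profit = -$176

Tabulate TR − TC: q=0: -198; q=1: -210; q=2: -206; q=3: -199; q=4: -186; q=5: -176; q=6: -178; q=7: -199.
Profit is maximized at q = 5. AVC there is 98/5 = $19.60 ≤ P, so producing beats shutting down (which would give -$198).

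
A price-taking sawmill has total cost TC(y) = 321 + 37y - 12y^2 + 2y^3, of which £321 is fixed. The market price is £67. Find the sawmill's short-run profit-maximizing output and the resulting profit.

AVC = 37 - 12y + 2y^2 has its minimum £19 at y = 3; price £67 clears that bar, so the firm operates.
With MC = 37 - 24y + 6y^2, P = MC on the upward-sloping part at y* = 5.
TR = 67·5 = 335. TC = 321 + 135 = 456. Profit = 335 − 456 = -£121.
By producing, the firm covers all variable cost plus £200 of fixed cost; shutting down would lose the full £321.

Profit = -£121 at y = 5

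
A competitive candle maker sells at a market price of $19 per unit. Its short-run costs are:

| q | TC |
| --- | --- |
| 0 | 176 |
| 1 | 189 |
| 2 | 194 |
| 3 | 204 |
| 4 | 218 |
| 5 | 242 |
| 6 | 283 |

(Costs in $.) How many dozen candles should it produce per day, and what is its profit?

q = 4; profit = -$142

Tabulate TR − TC: q=0: -176; q=1: -170; q=2: -156; q=3: -147; q=4: -142; q=5: -147; q=6: -169.
Profit is maximized at q = 4. AVC there is 42/4 = $10.50 ≤ P, so producing beats shutting down (which would give -$176).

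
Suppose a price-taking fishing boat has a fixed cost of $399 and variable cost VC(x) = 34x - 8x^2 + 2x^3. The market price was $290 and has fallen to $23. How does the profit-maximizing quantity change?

MC = 34 - 16x + 6x^2; the shutdown threshold is min AVC = $26 (at x = 2).
At P = $290 ≥ min AVC, set P = MC on the rising branch: x = 8.
At P = $23 < min AVC = $26, price no longer covers variable cost at any output, so the firm shuts down: x = 0.

Output falls from 8 to 0 (the firm shuts down)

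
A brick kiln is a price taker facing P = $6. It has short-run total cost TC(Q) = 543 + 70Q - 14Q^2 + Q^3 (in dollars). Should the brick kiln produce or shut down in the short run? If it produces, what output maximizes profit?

Shut down

From TC, MC = TC'(Q) = 70 - 28Q + 3Q^2 and AVC = VC/Q = 70 - 14Q + Q^2.
AVC is minimized where dAVC/dQ = -14 + 2Q = 0, at Q = 7; min AVC = 70 - 14·7 + 7^2 = $21.
Since P = $6 < min AVC = $21, price fails to cover variable cost at any output.
Shutting down limits the loss to fixed cost, $543.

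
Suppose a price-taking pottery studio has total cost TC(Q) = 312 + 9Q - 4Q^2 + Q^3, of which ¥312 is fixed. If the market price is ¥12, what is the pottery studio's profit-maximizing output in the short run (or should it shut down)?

Produce at Q = 3

From TC, MC = TC'(Q) = 9 - 8Q + 3Q^2 and AVC = VC/Q = 9 - 4Q + Q^2.
The AVC parabola has its vertex at Q = 4/2 = 2, where AVC = 9 - 4·2 + 2^2 = ¥5.
Because ¥12 ≥ ¥5, revenue can cover variable cost; the firm operates.
Solving P = MC: -3 - 8Q + 3Q^2 = 0 ⇒ Q = -1/3 or 3. On the upward-sloping branch, Q* = 3.
Check: AVC at Q = 3 is ¥6 ≤ P, so revenue covers variable cost.
Profit = P·Q − TC = 12·3 − 330 = -¥294, a loss, but smaller than the ¥312 fixed cost the firm would lose by shutting down.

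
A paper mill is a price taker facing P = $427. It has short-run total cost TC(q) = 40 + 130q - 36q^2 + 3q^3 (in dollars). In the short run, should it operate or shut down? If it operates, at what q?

Variable cost is VC = 130q - 36q^2 + 3q^3, so AVC = VC/q = 130 - 36q + 3q^2 and MC = dTC/dq = 130 - 72q + 9q^2.
AVC hits its minimum where MC = AVC, at q = 6, giving min AVC = 130 - 36·6 + 3·6^2 = $22.
Since P = $427 ≥ min AVC = $22, price covers variable cost and the firm should produce.
Set P = MC: 427 = 130 - 72q + 9q^2 → -297 - 72q + 9q^2 = 0. The roots are q = -3 and q = 11; the profit-maximizing output is on the rising part of MC, so q* = 11.
Check: AVC at q = 11 is $97 ≤ P, so revenue covers variable cost.
Profit = P·q − TC = 427·11 − 1107 = $3590.

Produce at q = 11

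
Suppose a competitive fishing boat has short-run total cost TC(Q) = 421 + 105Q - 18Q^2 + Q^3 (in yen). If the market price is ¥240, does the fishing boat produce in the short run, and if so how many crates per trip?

Strip out fixed cost: VC = 105Q - 18Q^2 + Q^3. Then AVC = 105 - 18Q + Q^2 and MC = 105 - 36Q + 3Q^2.
AVC is minimized where dAVC/dQ = -18 + 2Q = 0, at Q = 9; min AVC = 105 - 18·9 + 9^2 = ¥24.
Because ¥240 ≥ ¥24, revenue can cover variable cost; the firm operates.
P = MC gives -135 - 36Q + 3Q^2 = 0, with roots -3 and 15. Take the larger (rising MC): Q* = 15.
Check: AVC at Q = 15 is ¥60 ≤ P, so revenue covers variable cost.
Profit = P·Q − TC = 240·15 − 1321 = ¥2279.

Produce at Q = 15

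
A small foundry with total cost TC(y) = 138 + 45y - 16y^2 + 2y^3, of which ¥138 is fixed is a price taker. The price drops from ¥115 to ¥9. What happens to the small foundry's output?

AVC = 45 - 16y + 2y^2, minimized at y = 4 where min AVC = ¥13. MC = 45 - 32y + 6y^2.
At P = ¥115 ≥ min AVC, set P = MC on the rising branch: y = 7.
At P = ¥9 < min AVC = ¥13, price no longer covers variable cost at any output, so the firm shuts down: y = 0.

Output falls from 7 to 0 (the firm shuts down)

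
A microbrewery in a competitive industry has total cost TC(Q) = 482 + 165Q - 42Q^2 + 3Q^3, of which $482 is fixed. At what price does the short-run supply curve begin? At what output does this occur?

$18 per unit, at Q = 7

The shutdown price is the minimum of AVC. VC = 165Q - 42Q^2 + 3Q^3, so AVC = 165 - 42Q + 3Q^2.
At the minimum of AVC, MC = AVC. MC = 165 - 84Q + 9Q^2; setting MC = AVC gives 6Q^2 - 42Q = 0, so Q = 7. min AVC = 18.
So the shutdown price is $18.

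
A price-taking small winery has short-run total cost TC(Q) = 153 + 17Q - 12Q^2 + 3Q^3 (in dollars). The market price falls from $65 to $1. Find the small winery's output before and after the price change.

Output falls from 4 to 0 (the firm shuts down)

MC = 17 - 24Q + 9Q^2; the shutdown threshold is min AVC = $5 (at Q = 2).
At P = $65 ≥ min AVC, set P = MC on the rising branch: Q = 4.
At P = $1 < min AVC = $5, price no longer covers variable cost at any output, so the firm shuts down: Q = 0.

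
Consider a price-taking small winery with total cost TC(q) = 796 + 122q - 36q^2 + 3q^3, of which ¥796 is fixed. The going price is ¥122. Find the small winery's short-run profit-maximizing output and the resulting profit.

Profit = -¥28 at q = 8

AVC = 122 - 36q + 3q^2 has its minimum ¥14 at q = 6; price ¥122 clears that bar, so the firm operates.
MC = 122 - 72q + 9q^2. Setting P = MC and taking the root on the rising branch gives q* = 8.
TR = 122·8 = 976. TC = 796 + 208 = 1004. Profit = 976 − 1004 = -¥28.
By producing, the firm covers all variable cost plus ¥768 of fixed cost; shutting down would lose the full ¥796.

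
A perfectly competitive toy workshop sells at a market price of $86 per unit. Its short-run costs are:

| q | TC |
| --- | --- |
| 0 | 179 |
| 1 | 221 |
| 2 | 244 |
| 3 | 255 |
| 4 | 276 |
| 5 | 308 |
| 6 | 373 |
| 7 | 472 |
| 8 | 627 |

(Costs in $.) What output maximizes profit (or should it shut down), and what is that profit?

Tabulate TR − TC: q=0: -179; q=1: -135; q=2: -72; q=3: 3; q=4: 68; q=5: 122; q=6: 143; q=7: 130; q=8: 61.
Profit is maximized at q = 6. AVC there is 194/6 = $32.33 ≤ P, so producing beats shutting down (which would give -$179).

q = 6; profit = $143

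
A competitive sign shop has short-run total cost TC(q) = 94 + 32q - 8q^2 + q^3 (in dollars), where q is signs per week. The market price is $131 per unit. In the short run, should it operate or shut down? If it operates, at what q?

From TC, MC = TC'(q) = 32 - 16q + 3q^2 and AVC = VC/q = 32 - 8q + q^2.
AVC is minimized where dAVC/dq = -8 + 2q = 0, at q = 4; min AVC = 32 - 8·4 + 4^2 = $16.
P = $131 exceeds min AVC = $16, so the firm stays open.
Solving P = MC: -99 - 16q + 3q^2 = 0 ⇒ q = -11/3 or 9. On the upward-sloping branch, q* = 9.
Check: AVC at q = 9 is $41 ≤ P, so revenue covers variable cost.
Profit = P·q − TC = 131·9 − 463 = $716.

Produce at q = 9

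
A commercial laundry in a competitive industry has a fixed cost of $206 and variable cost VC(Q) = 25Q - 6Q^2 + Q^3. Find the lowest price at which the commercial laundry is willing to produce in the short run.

$16 per unit

The firm shuts down when price falls below the minimum of average variable cost. AVC = VC/Q = 25 - 6Q + Q^2.
At the minimum of AVC, MC = AVC. MC = 25 - 12Q + 3Q^2; setting MC = AVC gives 2Q^2 - 6Q = 0, so Q = 3. min AVC = 16.
So the shutdown price is $16.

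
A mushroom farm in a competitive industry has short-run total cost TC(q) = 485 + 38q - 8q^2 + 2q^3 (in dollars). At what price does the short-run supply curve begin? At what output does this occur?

$30 per unit, at q = 2

The shutdown price is the minimum of AVC. VC = 38q - 8q^2 + 2q^3, so AVC = 38 - 8q + 2q^2.
At the minimum of AVC, MC = AVC. MC = 38 - 16q + 6q^2; setting MC = AVC gives 4q^2 - 8q = 0, so q = 2. min AVC = 30.
So the shutdown price is $30.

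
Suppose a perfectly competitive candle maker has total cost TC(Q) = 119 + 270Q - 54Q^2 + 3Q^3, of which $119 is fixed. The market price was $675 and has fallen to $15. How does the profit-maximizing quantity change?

Output falls from 15 to 0 (the firm shuts down)

MC = 270 - 108Q + 9Q^2; the shutdown threshold is min AVC = $27 (at Q = 9).
At P = $675 ≥ min AVC, set P = MC on the rising branch: Q = 15.
At P = $15 < min AVC = $27, price no longer covers variable cost at any output, so the firm shuts down: Q = 0.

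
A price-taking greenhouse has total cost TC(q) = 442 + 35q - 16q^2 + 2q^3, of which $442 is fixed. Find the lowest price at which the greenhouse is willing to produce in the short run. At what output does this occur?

$3 per unit, at q = 4

The shutdown price is the minimum of AVC. VC = 35q - 16q^2 + 2q^3, so AVC = 35 - 16q + 2q^2.
At the minimum of AVC, MC = AVC. MC = 35 - 32q + 6q^2; setting MC = AVC gives 4q^2 - 16q = 0, so q = 4. min AVC = 3.
For P < $3 the firm produces nothing.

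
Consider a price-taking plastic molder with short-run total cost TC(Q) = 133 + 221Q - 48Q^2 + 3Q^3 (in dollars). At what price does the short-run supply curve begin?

Short-run supply begins at min AVC. From VC = 221Q - 48Q^2 + 3Q^3, AVC = 221 - 48Q + 3Q^2.
dAVC/dQ = -48 + 6Q = 0 gives Q = 8. min AVC = 221 - 48·8 + 3·8^2 = 29.
For P < $29 the firm produces nothing.

$29 per unit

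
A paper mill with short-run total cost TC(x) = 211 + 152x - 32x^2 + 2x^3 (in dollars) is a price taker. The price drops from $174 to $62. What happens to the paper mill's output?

MC = 152 - 64x + 6x^2; the shutdown threshold is min AVC = $24 (at x = 8).
At P = $174 ≥ min AVC, set P = MC on the rising branch: x = 11.
At P = $62 ≥ min AVC, set P = MC: x = 9. The firm stays open but cuts output.

Output falls from 11 to 9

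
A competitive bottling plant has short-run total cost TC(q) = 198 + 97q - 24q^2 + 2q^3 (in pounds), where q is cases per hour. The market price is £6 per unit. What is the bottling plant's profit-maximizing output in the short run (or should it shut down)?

Shut down

From TC, MC = TC'(q) = 97 - 48q + 6q^2 and AVC = VC/q = 97 - 24q + 2q^2.
The AVC parabola has its vertex at q = 24/4 = 6, where AVC = 97 - 24·6 + 2·6^2 = £25.
With P < min AVC (£6 < £25), every unit sold adds to the loss.
The firm minimizes its loss by shutting down and losing only its fixed cost of £198.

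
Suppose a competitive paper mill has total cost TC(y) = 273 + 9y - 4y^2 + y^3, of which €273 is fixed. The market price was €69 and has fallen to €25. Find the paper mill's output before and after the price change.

MC = 9 - 8y + 3y^2; the shutdown threshold is min AVC = €5 (at y = 2).
With P = €69 above the shutdown price, P = MC gives y = 6.
At P = €25 ≥ min AVC, set P = MC: y = 4. The firm stays open but cuts output.

Output falls from 6 to 4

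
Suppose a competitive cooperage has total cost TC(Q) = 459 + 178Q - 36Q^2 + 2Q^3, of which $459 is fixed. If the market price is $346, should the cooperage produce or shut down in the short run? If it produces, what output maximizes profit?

Variable cost is VC = 178Q - 36Q^2 + 2Q^3, so AVC = VC/Q = 178 - 36Q + 2Q^2 and MC = dTC/dQ = 178 - 72Q + 6Q^2.
AVC hits its minimum where MC = AVC, at Q = 9, giving min AVC = 178 - 36·9 + 2·9^2 = $16.
P = $346 exceeds min AVC = $16, so the firm stays open.
Set P = MC: 346 = 178 - 72Q + 6Q^2 → -168 - 72Q + 6Q^2 = 0. The roots are Q = -2 and Q = 14; the profit-maximizing output is on the rising part of MC, so Q* = 14.
Check: AVC at Q = 14 is $66 ≤ P, so revenue covers variable cost.
Profit = P·Q − TC = 346·14 − 1383 = $3461.

Produce at Q = 14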